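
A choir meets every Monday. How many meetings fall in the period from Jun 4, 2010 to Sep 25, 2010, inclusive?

Jun 4, 2010 is a Friday.
That's 114 days from start to end, counting both.
114 = 7 × 16 + 2, so there are 16 full weeks plus 2 extra days.
Each full week contributes one Monday: 16 so far.
The 2 extra days are Friday, Saturday — none qualify.
Total: 16 + 0 = 16.

16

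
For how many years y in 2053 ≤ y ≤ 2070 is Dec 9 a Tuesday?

4

Day of week of December 9 in each year:
2053: Tue ✓, 2054: Wed, 2055: Thu, 2056: Sat, 2057: Sun, 2058: Mon, 2059: Tue ✓, 2060: Thu, 2061: Fri, 2062: Sat, 2063: Sun, 2064: Tue ✓, 2065: Wed, 2066: Thu, 2067: Fri, 2068: Sun, 2069: Mon, 2070: Tue ✓
Tuesdays: 2053, 2059, 2064, 2070.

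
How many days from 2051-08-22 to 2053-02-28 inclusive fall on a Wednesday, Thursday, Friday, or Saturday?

2051-08-22 is a Tuesday.
From 2051-08-22 to 2053-02-28 is 557 days inclusive.
557 = 7 × 79 + 4, so there are 79 full weeks plus 4 extra days.
Each full week contributes 4 days from the set (Wed, Thu, Fri, Sat): 79 × 4 = 316.
The 4 extra days are Tuesday, Wednesday, Thursday, Friday — 3 of them qualify.
Total: 316 + 3 = 319.

319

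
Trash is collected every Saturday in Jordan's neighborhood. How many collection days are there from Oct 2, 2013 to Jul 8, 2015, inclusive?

Oct 2, 2013 is a Wednesday.
That's 645 days from start to end, counting both.
645 = 7 × 92 + 1, so there are 92 full weeks plus 1 extra day.
Each full week contributes one Saturday: 92 so far.
The 1 extra day is Wed — none qualify.
Total: 92 + 0 = 92.

92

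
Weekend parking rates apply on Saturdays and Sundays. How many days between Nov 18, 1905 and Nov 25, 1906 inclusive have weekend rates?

108

Nov 18, 1905 is a Saturday.
That's 373 days from start to end, counting both.
373 = 7 × 53 + 2, so there are 53 full weeks plus 2 extra days.
Each full week contributes 2 weekend days (Sat, Sun): 53 × 2 = 106.
The 2 extra days are Saturday, Sunday — 2 of them qualify.
Total: 106 + 2 = 108.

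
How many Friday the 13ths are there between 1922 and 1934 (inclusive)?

24

Friday-the-13ths by year:
1922: Jan, Oct
1923: Apr, Jul
1924: Jun
1925: Feb, Mar, Nov
1926: Aug
1927: May
1928: Jan, Apr, Jul
1929: Sep, Dec
1930: Jun
1931: Feb, Mar, Nov
1932: May
1933: Jan, Oct
1934: Apr, Jul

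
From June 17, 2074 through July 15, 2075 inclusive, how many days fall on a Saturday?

56 Saturdays

June 17, 2074 is a Sunday.
The range spans 394 days (inclusive of both endpoints).
394 = 7 × 56 + 2, so there are 56 full weeks plus 2 extra days.
Each full week contributes one Saturday: 56 so far.
The 2 extra days are Sunday, Monday — none qualify.
Total: 56 + 0 = 56.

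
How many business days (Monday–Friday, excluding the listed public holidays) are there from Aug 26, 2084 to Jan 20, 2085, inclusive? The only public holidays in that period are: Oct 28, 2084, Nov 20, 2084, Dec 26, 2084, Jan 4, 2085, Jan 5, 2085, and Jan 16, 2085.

Aug 26, 2084 is a Saturday.
The range spans 148 days (inclusive of both endpoints).
148 = 7 × 21 + 1, so there are 21 full weeks plus 1 extra day.
Each full week contributes 5 weekdays (Mon–Fri): 21 × 5 = 105.
The 1 extra day is Sat — none qualify.
Total: 105 + 0 = 105.
Holidays: Oct 28, 2084 (Sat); Nov 20, 2084 (Mon); Dec 26, 2084 (Tue); Jan 4, 2085 (Thu); Jan 5, 2085 (Fri); Jan 16, 2085 (Tue).
5 of the 6 holidays fall on weekdays; the rest are weekends and were already excluded.
Business days: 105 − 5 = 100.

100 business days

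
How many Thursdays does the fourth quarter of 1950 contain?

1 October 1950 is a Sunday.
The range spans 92 days (inclusive of both endpoints).
92 = 7 × 13 + 1, so there are 13 full weeks plus 1 extra day.
Each full week contributes one Thursday: 13 so far.
The 1 extra day is Sunday — none qualify.
Total: 13 + 0 = 13.

13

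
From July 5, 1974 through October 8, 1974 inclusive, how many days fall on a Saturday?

July 5, 1974 is a Friday.
That's 96 days from start to end, counting both.
96 = 7 × 13 + 5, so there are 13 full weeks plus 5 extra days.
Each full week contributes one Saturday: 13 so far.
The 5 extra days are Fri, Sat, Sun, Mon, Tue — 1 of them qualifies.
Total: 13 + 1 = 14.

14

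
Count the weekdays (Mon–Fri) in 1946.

1946-01-01 is a Tuesday.
The range spans 365 days (inclusive of both endpoints).
365 = 7 × 52 + 1, so there are 52 full weeks plus 1 extra day.
Each full week contributes 5 weekdays (Mon–Fri): 52 × 5 = 260.
The 1 extra day is Tue — 1 of them qualifies.
Total: 260 + 1 = 261.

261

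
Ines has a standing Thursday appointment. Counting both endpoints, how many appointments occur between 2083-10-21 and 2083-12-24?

10

2083-10-21 is a Thursday.
From 2083-10-21 to 2083-12-24 is 65 days inclusive.
65 = 7 × 9 + 2, so there are 9 full weeks plus 2 extra days.
Each full week contributes one Thursday: 9 so far.
The 2 extra days are Thu, Fri — 1 of them qualifies.
Total: 9 + 1 = 10.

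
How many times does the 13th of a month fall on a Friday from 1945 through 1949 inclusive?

Friday-the-13ths by year:
1945: Apr, Jul
1946: Sep, Dec
1947: Jun
1948: Feb, Aug
1949: May

8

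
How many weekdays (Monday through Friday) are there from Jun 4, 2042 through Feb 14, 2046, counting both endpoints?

Jun 4, 2042 is a Wednesday.
That's 1352 days from start to end, counting both.
1352 = 7 × 193 + 1, so there are 193 full weeks plus 1 extra day.
Each full week contributes 5 weekdays (Mon–Fri): 193 × 5 = 965.
The 1 extra day is Wednesday — 1 of them qualifies.
Total: 965 + 1 = 966.

966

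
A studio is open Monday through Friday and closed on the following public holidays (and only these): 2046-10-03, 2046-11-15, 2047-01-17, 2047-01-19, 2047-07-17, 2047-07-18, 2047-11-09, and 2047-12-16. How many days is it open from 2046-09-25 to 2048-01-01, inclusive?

2046-09-25 is a Tuesday.
That's 464 days from start to end, counting both.
464 = 7 × 66 + 2, so there are 66 full weeks plus 2 extra days.
Each full week contributes 5 weekdays (Mon–Fri): 66 × 5 = 330.
The 2 extra days are Tuesday, Wednesday — 2 of them qualify.
Total: 330 + 2 = 332.
Holidays: 2046-10-03 (Wed); 2046-11-15 (Thu); 2047-01-17 (Thu); 2047-01-19 (Sat); 2047-07-17 (Wed); 2047-07-18 (Thu); 2047-11-09 (Sat); 2047-12-16 (Mon).
6 of the 8 holidays fall on weekdays; the rest are weekends and were already excluded.
Business days: 332 − 6 = 326.

326 working days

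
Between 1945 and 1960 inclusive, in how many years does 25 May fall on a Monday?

Day of week of May 25 in each year:
1945: Fri, 1946: Sat, 1947: Sun, 1948: Tue, 1949: Wed, 1950: Thu, 1951: Fri, 1952: Sun, 1953: Mon ✓, 1954: Tue, 1955: Wed, 1956: Fri, 1957: Sat, 1958: Sun, 1959: Mon ✓, 1960: Wed
Mondays: 1953, 1959.

2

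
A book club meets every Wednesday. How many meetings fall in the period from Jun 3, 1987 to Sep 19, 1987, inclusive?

Jun 3, 1987 is a Wednesday.
The range spans 109 days (inclusive of both endpoints).
109 = 7 × 15 + 4, so there are 15 full weeks plus 4 extra days.
Each full week contributes one Wednesday: 15 so far.
The 4 extra days are Wednesday, Thursday, Friday, Saturday — 1 of them qualifies.
Total: 15 + 1 = 16.

16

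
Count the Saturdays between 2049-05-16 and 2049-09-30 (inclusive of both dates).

2049-05-16 is a Sunday.
The range spans 138 days (inclusive of both endpoints).
138 = 7 × 19 + 5, so there are 19 full weeks plus 5 extra days.
Each full week contributes one Saturday: 19 so far.
The 5 extra days are Sun, Mon, Tue, Wed, Thu — none qualify.
Total: 19 + 0 = 19.

19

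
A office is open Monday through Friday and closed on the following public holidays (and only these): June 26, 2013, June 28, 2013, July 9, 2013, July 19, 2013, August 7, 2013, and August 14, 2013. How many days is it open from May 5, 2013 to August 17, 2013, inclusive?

May 5, 2013 is a Sunday.
From May 5, 2013 to August 17, 2013 is 105 days inclusive.
105 = 7 × 15, so the span is exactly 15 full weeks.
Each full week contributes 5 weekdays (Mon–Fri): 15 × 5 = 75.
Total: 75.
Holidays: June 26, 2013 (Wed); June 28, 2013 (Fri); July 9, 2013 (Tue); July 19, 2013 (Fri); August 7, 2013 (Wed); August 14, 2013 (Wed).
All 6 holidays fall on weekdays, so subtract 6.
Business days: 75 − 6 = 69.

69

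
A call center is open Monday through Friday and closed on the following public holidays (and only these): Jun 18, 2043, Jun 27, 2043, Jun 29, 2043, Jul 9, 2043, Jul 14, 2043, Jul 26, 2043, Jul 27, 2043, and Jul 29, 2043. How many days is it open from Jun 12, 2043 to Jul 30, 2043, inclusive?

29

Jun 12, 2043 is a Friday.
From Jun 12, 2043 to Jul 30, 2043 is 49 days inclusive.
49 = 7 × 7, so the span is exactly 7 full weeks.
Each full week contributes 5 weekdays (Mon–Fri): 7 × 5 = 35.
Total: 35.
Holidays: Jun 18, 2043 (Thu); Jun 27, 2043 (Sat); Jun 29, 2043 (Mon); Jul 9, 2043 (Thu); Jul 14, 2043 (Tue); Jul 26, 2043 (Sun); Jul 27, 2043 (Mon); Jul 29, 2043 (Wed).
6 of the 8 holidays fall on weekdays; the rest are weekends and were already excluded.
Business days: 35 − 6 = 29.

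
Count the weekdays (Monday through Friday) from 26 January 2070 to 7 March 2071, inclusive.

290 weekdays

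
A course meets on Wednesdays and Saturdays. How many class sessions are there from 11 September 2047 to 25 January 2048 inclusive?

11 September 2047 is a Wednesday.
The range spans 137 days (inclusive of both endpoints).
137 = 7 × 19 + 4, so there are 19 full weeks plus 4 extra days.
Each full week contributes 2 days from the set (Wed, Sat): 19 × 2 = 38.
The 4 extra days are Wed, Thu, Fri, Sat — 2 of them qualify.
Total: 38 + 2 = 40.

40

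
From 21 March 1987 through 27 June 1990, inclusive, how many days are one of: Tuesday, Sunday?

21 March 1987 is a Saturday.
From 21 March 1987 to 27 June 1990 is 1195 days inclusive.
1195 = 7 × 170 + 5, so there are 170 full weeks plus 5 extra days.
Each full week contributes 2 days from the set (Tue, Sun): 170 × 2 = 340.
The 5 extra days are Saturday, Sunday, Monday, Tuesday, Wednesday — 2 of them qualify.
Total: 340 + 2 = 342.

342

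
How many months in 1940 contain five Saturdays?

A month has five Saturdays exactly when Saturday falls within its first (length − 28) days.
Jan: 31 days, starts Mon → 5 of Mon, Tue, Wed
Feb: 29 days, starts Thu → 5 of Thu
Mar: 31 days, starts Fri → 5 of Fri, Sat, Sun ✓
Apr: 30 days, starts Mon → 5 of Mon, Tue
May: 31 days, starts Wed → 5 of Wed, Thu, Fri
Jun: 30 days, starts Sat → 5 of Sat, Sun ✓
Jul: 31 days, starts Mon → 5 of Mon, Tue, Wed
Aug: 31 days, starts Thu → 5 of Thu, Fri, Sat ✓
Sep: 30 days, starts Sun → 5 of Sun, Mon
Oct: 31 days, starts Tue → 5 of Tue, Wed, Thu
Nov: 30 days, starts Fri → 5 of Fri, Sat ✓
Dec: 31 days, starts Sun → 5 of Sun, Mon, Tue
Months with five Saturdays: Mar, Jun, Aug, Nov.

4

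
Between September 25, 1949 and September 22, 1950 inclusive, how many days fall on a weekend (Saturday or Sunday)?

September 25, 1949 is a Sunday.
From September 25, 1949 to September 22, 1950 is 363 days inclusive.
363 = 7 × 51 + 6, so there are 51 full weeks plus 6 extra days.
Each full week contributes 2 weekend days (Sat, Sun): 51 × 2 = 102.
The 6 extra days are Sun, Mon, Tue, Wed, Thu, Fri — 1 of them qualifies.
Total: 102 + 1 = 103.

103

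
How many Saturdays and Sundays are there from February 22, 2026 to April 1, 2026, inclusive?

February 22, 2026 is a Sunday.
The range spans 39 days (inclusive of both endpoints).
39 = 7 × 5 + 4, so there are 5 full weeks plus 4 extra days.
Each full week contributes 2 weekend days (Sat, Sun): 5 × 2 = 10.
The 4 extra days are Sun, Mon, Tue, Wed — 1 of them qualifies.
Total: 10 + 1 = 11.

11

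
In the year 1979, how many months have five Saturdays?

4

A month has five Saturdays exactly when Saturday falls within its first (length − 28) days.
Jan: 31 days, starts Mon → 5 of Mon, Tue, Wed
Feb: 28 days, starts Thu → 5 of (none)
Mar: 31 days, starts Thu → 5 of Thu, Fri, Sat ✓
Apr: 30 days, starts Sun → 5 of Sun, Mon
May: 31 days, starts Tue → 5 of Tue, Wed, Thu
Jun: 30 days, starts Fri → 5 of Fri, Sat ✓
Jul: 31 days, starts Sun → 5 of Sun, Mon, Tue
Aug: 31 days, starts Wed → 5 of Wed, Thu, Fri
Sep: 30 days, starts Sat → 5 of Sat, Sun ✓
Oct: 31 days, starts Mon → 5 of Mon, Tue, Wed
Nov: 30 days, starts Thu → 5 of Thu, Fri
Dec: 31 days, starts Sat → 5 of Sat, Sun, Mon ✓
Months with five Saturdays: Mar, Jun, Sep, Dec.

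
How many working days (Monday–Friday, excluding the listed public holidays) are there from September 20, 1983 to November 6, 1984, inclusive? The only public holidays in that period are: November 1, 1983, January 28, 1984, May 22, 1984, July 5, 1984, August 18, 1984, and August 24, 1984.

September 20, 1983 is a Tuesday.
That's 414 days from start to end, counting both.
414 = 7 × 59 + 1, so there are 59 full weeks plus 1 extra day.
Each full week contributes 5 weekdays (Mon–Fri): 59 × 5 = 295.
The 1 extra day is Tue — 1 of them qualifies.
Total: 295 + 1 = 296.
Holidays: November 1, 1983 (Tue); January 28, 1984 (Sat); May 22, 1984 (Tue); July 5, 1984 (Thu); August 18, 1984 (Sat); August 24, 1984 (Fri).
4 of the 6 holidays fall on weekdays; the rest are weekends and were already excluded.
Business days: 296 − 4 = 292.

292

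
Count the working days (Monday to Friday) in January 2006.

22 weekdays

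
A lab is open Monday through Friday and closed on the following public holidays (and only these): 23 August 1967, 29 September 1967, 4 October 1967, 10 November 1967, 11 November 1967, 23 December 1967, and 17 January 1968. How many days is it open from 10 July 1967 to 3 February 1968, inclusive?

10 July 1967 is a Monday.
The range spans 209 days (inclusive of both endpoints).
209 = 7 × 29 + 6, so there are 29 full weeks plus 6 extra days.
Each full week contributes 5 weekdays (Mon–Fri): 29 × 5 = 145.
The 6 extra days are Monday, Tuesday, Wednesday, Thursday, Friday, Saturday — 5 of them qualify.
Total: 145 + 5 = 150.
Holidays: 23 August 1967 (Wed); 29 September 1967 (Fri); 4 October 1967 (Wed); 10 November 1967 (Fri); 11 November 1967 (Sat); 23 December 1967 (Sat); 17 January 1968 (Wed).
5 of the 7 holidays fall on weekdays; the rest are weekends and were already excluded.
Business days: 150 − 5 = 145.

145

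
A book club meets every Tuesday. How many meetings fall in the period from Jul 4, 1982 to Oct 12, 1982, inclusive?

Jul 4, 1982 is a Sunday.
That's 101 days from start to end, counting both.
101 = 7 × 14 + 3, so there are 14 full weeks plus 3 extra days.
Each full week contributes one Tuesday: 14 so far.
The 3 extra days are Sun, Mon, Tue — 1 of them qualifies.
Total: 14 + 1 = 15.

15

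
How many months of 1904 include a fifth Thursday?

4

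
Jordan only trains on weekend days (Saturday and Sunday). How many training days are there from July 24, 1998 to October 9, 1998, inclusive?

July 24, 1998 is a Friday.
The range spans 78 days (inclusive of both endpoints).
78 = 7 × 11 + 1, so there are 11 full weeks plus 1 extra day.
Each full week contributes 2 weekend days (Sat, Sun): 11 × 2 = 22.
The 1 extra day is Friday — none qualify.
Total: 22 + 0 = 22.

22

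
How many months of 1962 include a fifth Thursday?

4

A month has five Thursdays exactly when Thursday falls within its first (length − 28) days.
Jan: 31 days, starts Mon → 5 of Mon, Tue, Wed
Feb: 28 days, starts Thu → 5 of (none)
Mar: 31 days, starts Thu → 5 of Thu, Fri, Sat ✓
Apr: 30 days, starts Sun → 5 of Sun, Mon
May: 31 days, starts Tue → 5 of Tue, Wed, Thu ✓
Jun: 30 days, starts Fri → 5 of Fri, Sat
Jul: 31 days, starts Sun → 5 of Sun, Mon, Tue
Aug: 31 days, starts Wed → 5 of Wed, Thu, Fri ✓
Sep: 30 days, starts Sat → 5 of Sat, Sun
Oct: 31 days, starts Mon → 5 of Mon, Tue, Wed
Nov: 30 days, starts Thu → 5 of Thu, Fri ✓
Dec: 31 days, starts Sat → 5 of Sat, Sun, Mon
Months with five Thursdays: Mar, May, Aug, Nov.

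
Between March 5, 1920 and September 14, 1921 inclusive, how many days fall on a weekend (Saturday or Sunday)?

March 5, 1920 is a Friday.
That's 559 days from start to end, counting both.
559 = 7 × 79 + 6, so there are 79 full weeks plus 6 extra days.
Each full week contributes 2 weekend days (Sat, Sun): 79 × 2 = 158.
The 6 extra days are Friday, Saturday, Sunday, Monday, Tuesday, Wednesday — 2 of them qualify.
Total: 158 + 2 = 160.

160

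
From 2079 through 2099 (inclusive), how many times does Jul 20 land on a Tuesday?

3

Day of week of July 20 in each year:
2079: Thu, 2080: Sat, 2081: Sun, 2082: Mon, 2083: Tue ✓, 2084: Thu, 2085: Fri, 2086: Sat, 2087: Sun, 2088: Tue ✓, 2089: Wed, 2090: Thu, 2091: Fri, 2092: Sun, 2093: Mon, 2094: Tue ✓, 2095: Wed, 2096: Fri, 2097: Sat, 2098: Sun, 2099: Mon
Tuesdays: 2083, 2088, 2094.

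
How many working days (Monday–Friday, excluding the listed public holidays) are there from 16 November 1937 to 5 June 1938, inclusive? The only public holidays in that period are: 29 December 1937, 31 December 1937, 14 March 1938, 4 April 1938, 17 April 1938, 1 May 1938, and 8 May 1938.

140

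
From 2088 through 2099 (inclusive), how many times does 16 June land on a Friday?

Day of week of June 16 in each year:
2088: Wed, 2089: Thu, 2090: Fri ✓, 2091: Sat, 2092: Mon, 2093: Tue, 2094: Wed, 2095: Thu, 2096: Sat, 2097: Sun, 2098: Mon, 2099: Tue
Fridays: 2090.

1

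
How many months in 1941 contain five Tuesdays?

4

A month has five Tuesdays exactly when Tuesday falls within its first (length − 28) days.
Jan: 31 days, starts Wed → 5 of Wed, Thu, Fri
Feb: 28 days, starts Sat → 5 of (none)
Mar: 31 days, starts Sat → 5 of Sat, Sun, Mon
Apr: 30 days, starts Tue → 5 of Tue, Wed ✓
May: 31 days, starts Thu → 5 of Thu, Fri, Sat
Jun: 30 days, starts Sun → 5 of Sun, Mon
Jul: 31 days, starts Tue → 5 of Tue, Wed, Thu ✓
Aug: 31 days, starts Fri → 5 of Fri, Sat, Sun
Sep: 30 days, starts Mon → 5 of Mon, Tue ✓
Oct: 31 days, starts Wed → 5 of Wed, Thu, Fri
Nov: 30 days, starts Sat → 5 of Sat, Sun
Dec: 31 days, starts Mon → 5 of Mon, Tue, Wed ✓
Months with five Tuesdays: Apr, Jul, Sep, Dec.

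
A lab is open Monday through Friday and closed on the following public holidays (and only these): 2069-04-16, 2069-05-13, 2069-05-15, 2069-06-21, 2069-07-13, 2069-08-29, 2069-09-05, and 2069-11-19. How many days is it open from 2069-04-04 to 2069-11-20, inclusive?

158 business days

2069-04-04 is a Thursday.
From 2069-04-04 to 2069-11-20 is 231 days inclusive.
231 = 7 × 33, so the span is exactly 33 full weeks.
Each full week contributes 5 weekdays (Mon–Fri): 33 × 5 = 165.
Holidays: 2069-04-16 (Tue); 2069-05-13 (Mon); 2069-05-15 (Wed); 2069-06-21 (Fri); 2069-07-13 (Sat); 2069-08-29 (Thu); 2069-09-05 (Thu); 2069-11-19 (Tue).
7 of the 8 holidays fall on weekdays; the rest are weekends and were already excluded.
Business days: 165 − 7 = 158.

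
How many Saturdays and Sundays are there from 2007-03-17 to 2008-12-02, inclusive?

2007-03-17 is a Saturday.
That's 627 days from start to end, counting both.
627 = 7 × 89 + 4, so there are 89 full weeks plus 4 extra days.
Each full week contributes 2 weekend days (Sat, Sun): 89 × 2 = 178.
The 4 extra days are Saturday, Sunday, Monday, Tuesday — 2 of them qualify.
Total: 178 + 2 = 180.

180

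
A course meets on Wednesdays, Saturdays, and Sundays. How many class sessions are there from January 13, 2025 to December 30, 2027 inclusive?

January 13, 2025 is a Monday.
The range spans 1082 days (inclusive of both endpoints).
1082 = 7 × 154 + 4, so there are 154 full weeks plus 4 extra days.
Each full week contributes 3 days from the set (Wed, Sat, Sun): 154 × 3 = 462.
The 4 extra days are Monday, Tuesday, Wednesday, Thursday — 1 of them qualifies.
Total: 462 + 1 = 463.

463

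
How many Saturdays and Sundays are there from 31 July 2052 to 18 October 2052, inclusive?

22

31 July 2052 is a Wednesday.
From 31 July 2052 to 18 October 2052 is 80 days inclusive.
80 = 7 × 11 + 3, so there are 11 full weeks plus 3 extra days.
Each full week contributes 2 weekend days (Sat, Sun): 11 × 2 = 22.
The 3 extra days are Wednesday, Thursday, Friday — none qualify.
Total: 22 + 0 = 22.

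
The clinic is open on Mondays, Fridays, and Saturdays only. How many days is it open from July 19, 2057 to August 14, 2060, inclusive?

July 19, 2057 is a Thursday.
From July 19, 2057 to August 14, 2060 is 1123 days inclusive.
1123 = 7 × 160 + 3, so there are 160 full weeks plus 3 extra days.
Each full week contributes 3 days from the set (Mon, Fri, Sat): 160 × 3 = 480.
The 3 extra days are Thu, Fri, Sat — 2 of them qualify.
Total: 480 + 2 = 482.

482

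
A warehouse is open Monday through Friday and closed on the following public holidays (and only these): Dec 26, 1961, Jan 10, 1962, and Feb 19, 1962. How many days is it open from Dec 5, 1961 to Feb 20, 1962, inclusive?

Dec 5, 1961 is a Tuesday.
The range spans 78 days (inclusive of both endpoints).
78 = 7 × 11 + 1, so there are 11 full weeks plus 1 extra day.
Each full week contributes 5 weekdays (Mon–Fri): 11 × 5 = 55.
The 1 extra day is Tue — 1 of them qualifies.
Total: 55 + 1 = 56.
Holidays: Dec 26, 1961 (Tue); Jan 10, 1962 (Wed); Feb 19, 1962 (Mon).
All 3 holidays fall on weekdays, so subtract 3.
Business days: 56 − 3 = 53.

53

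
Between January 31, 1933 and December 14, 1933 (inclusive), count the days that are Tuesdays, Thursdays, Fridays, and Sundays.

January 31, 1933 is a Tuesday.
That's 318 days from start to end, counting both.
318 = 7 × 45 + 3, so there are 45 full weeks plus 3 extra days.
Each full week contributes 4 days from the set (Tue, Thu, Fri, Sun): 45 × 4 = 180.
The 3 extra days are Tue, Wed, Thu — 2 of them qualify.
Total: 180 + 2 = 182.

182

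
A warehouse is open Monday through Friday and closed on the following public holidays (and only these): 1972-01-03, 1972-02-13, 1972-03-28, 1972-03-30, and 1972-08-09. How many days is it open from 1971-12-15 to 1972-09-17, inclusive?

194

1971-12-15 is a Wednesday.
From 1971-12-15 to 1972-09-17 is 278 days inclusive.
278 = 7 × 39 + 5, so there are 39 full weeks plus 5 extra days.
Each full week contributes 5 weekdays (Mon–Fri): 39 × 5 = 195.
The 5 extra days are Wednesday, Thursday, Friday, Saturday, Sunday — 3 of them qualify.
Total: 195 + 3 = 198.
Holidays: 1972-01-03 (Mon); 1972-02-13 (Sun); 1972-03-28 (Tue); 1972-03-30 (Thu); 1972-08-09 (Wed).
4 of the 5 holidays fall on weekdays; the rest are weekends and were already excluded.
Business days: 198 − 4 = 194.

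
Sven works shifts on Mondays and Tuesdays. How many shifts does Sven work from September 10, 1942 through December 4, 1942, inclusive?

24

September 10, 1942 is a Thursday.
That's 86 days from start to end, counting both.
86 = 7 × 12 + 2, so there are 12 full weeks plus 2 extra days.
Each full week contributes 2 days from the set (Mon, Tue): 12 × 2 = 24.
The 2 extra days are Thursday, Friday — none qualify.
Total: 24 + 0 = 24.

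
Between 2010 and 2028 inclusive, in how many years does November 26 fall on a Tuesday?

Day of week of November 26 in each year:
2010: Fri, 2011: Sat, 2012: Mon, 2013: Tue ✓, 2014: Wed, 2015: Thu, 2016: Sat, 2017: Sun, 2018: Mon, 2019: Tue ✓, 2020: Thu, 2021: Fri, 2022: Sat, 2023: Sun, 2024: Tue ✓, 2025: Wed, 2026: Thu, 2027: Fri, 2028: Sun
Tuesdays: 2013, 2019, 2024.

3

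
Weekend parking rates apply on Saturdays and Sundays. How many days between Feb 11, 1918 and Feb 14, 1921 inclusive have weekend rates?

314

Feb 11, 1918 is a Monday.
From Feb 11, 1918 to Feb 14, 1921 is 1100 days inclusive.
1100 = 7 × 157 + 1, so there are 157 full weeks plus 1 extra day.
Each full week contributes 2 weekend days (Sat, Sun): 157 × 2 = 314.
The 1 extra day is Monday — none qualify.
Total: 314 + 0 = 314.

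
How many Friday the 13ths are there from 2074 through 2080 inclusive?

Friday-the-13ths by year:
2074: Apr, Jul
2075: Sep, Dec
2076: Mar, Nov
2077: Aug
2078: May
2079: Jan, Oct
2080: Sep, Dec

12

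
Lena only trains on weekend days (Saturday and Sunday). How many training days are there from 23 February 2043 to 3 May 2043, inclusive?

23 February 2043 is a Monday.
From 23 February 2043 to 3 May 2043 is 70 days inclusive.
70 = 7 × 10, so the span is exactly 10 full weeks.
Each full week contributes 2 weekend days (Sat, Sun): 10 × 2 = 20.

20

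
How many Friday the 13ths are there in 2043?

3

The 13th falls on a Friday when the month's 13th has weekday Fri.
Jan 13 is Tue; Feb 13 is Fri ✓; Mar 13 is Fri ✓; Apr 13 is Mon; May 13 is Wed; Jun 13 is Sat; Jul 13 is Mon; Aug 13 is Thu; Sep 13 is Sun; Oct 13 is Tue; Nov 13 is Fri ✓; Dec 13 is Sun.
Friday the 13ths: Feb, Mar, Nov.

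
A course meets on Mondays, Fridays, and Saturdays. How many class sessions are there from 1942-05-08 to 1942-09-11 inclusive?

55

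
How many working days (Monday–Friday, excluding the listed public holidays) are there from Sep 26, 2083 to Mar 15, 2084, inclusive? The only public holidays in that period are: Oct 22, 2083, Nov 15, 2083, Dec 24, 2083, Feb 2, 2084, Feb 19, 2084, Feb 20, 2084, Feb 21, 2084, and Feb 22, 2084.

Sep 26, 2083 is a Sunday.
That's 172 days from start to end, counting both.
172 = 7 × 24 + 4, so there are 24 full weeks plus 4 extra days.
Each full week contributes 5 weekdays (Mon–Fri): 24 × 5 = 120.
The 4 extra days are Sun, Mon, Tue, Wed — 3 of them qualify.
Total: 120 + 3 = 123.
Holidays: Oct 22, 2083 (Fri); Nov 15, 2083 (Mon); Dec 24, 2083 (Fri); Feb 2, 2084 (Wed); Feb 19, 2084 (Sat); Feb 20, 2084 (Sun); Feb 21, 2084 (Mon); Feb 22, 2084 (Tue).
6 of the 8 holidays fall on weekdays; the rest are weekends and were already excluded.
Business days: 123 − 6 = 117.

117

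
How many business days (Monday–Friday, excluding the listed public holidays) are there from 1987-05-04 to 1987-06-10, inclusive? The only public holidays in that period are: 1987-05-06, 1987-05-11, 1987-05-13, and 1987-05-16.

25

1987-05-04 is a Monday.
From 1987-05-04 to 1987-06-10 is 38 days inclusive.
38 = 7 × 5 + 3, so there are 5 full weeks plus 3 extra days.
Each full week contributes 5 weekdays (Mon–Fri): 5 × 5 = 25.
The 3 extra days are Mon, Tue, Wed — 3 of them qualify.
Total: 25 + 3 = 28.
Holidays: 1987-05-06 (Wed); 1987-05-11 (Mon); 1987-05-13 (Wed); 1987-05-16 (Sat).
3 of the 4 holidays fall on weekdays; the rest are weekends and were already excluded.
Business days: 28 − 3 = 25.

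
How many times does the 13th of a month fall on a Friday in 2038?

The 13th falls on a Friday when the month's 13th has weekday Fri.
Jan 13 is Wed; Feb 13 is Sat; Mar 13 is Sat; Apr 13 is Tue; May 13 is Thu; Jun 13 is Sun; Jul 13 is Tue; Aug 13 is Fri ✓; Sep 13 is Mon; Oct 13 is Wed; Nov 13 is Sat; Dec 13 is Mon.
Friday the 13ths: Aug.

1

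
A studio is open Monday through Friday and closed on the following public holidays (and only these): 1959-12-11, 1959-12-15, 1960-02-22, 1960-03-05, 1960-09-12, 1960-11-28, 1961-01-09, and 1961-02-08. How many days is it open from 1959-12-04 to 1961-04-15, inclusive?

1959-12-04 is a Friday.
The range spans 499 days (inclusive of both endpoints).
499 = 7 × 71 + 2, so there are 71 full weeks plus 2 extra days.
Each full week contributes 5 weekdays (Mon–Fri): 71 × 5 = 355.
The 2 extra days are Fri, Sat — 1 of them qualifies.
Total: 355 + 1 = 356.
Holidays: 1959-12-11 (Fri); 1959-12-15 (Tue); 1960-02-22 (Mon); 1960-03-05 (Sat); 1960-09-12 (Mon); 1960-11-28 (Mon); 1961-01-09 (Mon); 1961-02-08 (Wed).
7 of the 8 holidays fall on weekdays; the rest are weekends and were already excluded.
Business days: 356 − 7 = 349.

349 business days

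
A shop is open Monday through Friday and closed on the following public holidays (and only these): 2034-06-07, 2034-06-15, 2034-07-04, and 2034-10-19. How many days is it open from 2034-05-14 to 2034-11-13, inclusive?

127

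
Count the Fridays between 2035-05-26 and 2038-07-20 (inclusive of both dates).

164

2035-05-26 is a Saturday.
From 2035-05-26 to 2038-07-20 is 1152 days inclusive.
1152 = 7 × 164 + 4, so there are 164 full weeks plus 4 extra days.
Each full week contributes one Friday: 164 so far.
The 4 extra days are Saturday, Sunday, Monday, Tuesday — none qualify.
Total: 164 + 0 = 164.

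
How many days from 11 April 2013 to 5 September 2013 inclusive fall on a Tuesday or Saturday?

11 April 2013 is a Thursday.
That's 148 days from start to end, counting both.
148 = 7 × 21 + 1, so there are 21 full weeks plus 1 extra day.
Each full week contributes 2 days from the set (Tue, Sat): 21 × 2 = 42.
The 1 extra day is Thu — none qualify.
Total: 42 + 0 = 42.

42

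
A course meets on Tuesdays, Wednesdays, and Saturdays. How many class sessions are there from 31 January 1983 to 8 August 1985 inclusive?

31 January 1983 is a Monday.
From 31 January 1983 to 8 August 1985 is 921 days inclusive.
921 = 7 × 131 + 4, so there are 131 full weeks plus 4 extra days.
Each full week contributes 3 days from the set (Tue, Wed, Sat): 131 × 3 = 393.
The 4 extra days are Mon, Tue, Wed, Thu — 2 of them qualify.
Total: 393 + 2 = 395.

395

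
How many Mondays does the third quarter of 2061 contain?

July 1, 2061 is a Friday.
The range spans 92 days (inclusive of both endpoints).
92 = 7 × 13 + 1, so there are 13 full weeks plus 1 extra day.
Each full week contributes one Monday: 13 so far.
The 1 extra day is Friday — none qualify.
Total: 13 + 0 = 13.

13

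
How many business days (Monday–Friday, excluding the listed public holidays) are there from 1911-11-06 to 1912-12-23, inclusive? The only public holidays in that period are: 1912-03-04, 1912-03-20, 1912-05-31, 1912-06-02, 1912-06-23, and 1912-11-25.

292

1911-11-06 is a Monday.
That's 414 days from start to end, counting both.
414 = 7 × 59 + 1, so there are 59 full weeks plus 1 extra day.
Each full week contributes 5 weekdays (Mon–Fri): 59 × 5 = 295.
The 1 extra day is Mon — 1 of them qualifies.
Total: 295 + 1 = 296.
Holidays: 1912-03-04 (Mon); 1912-03-20 (Wed); 1912-05-31 (Fri); 1912-06-02 (Sun); 1912-06-23 (Sun); 1912-11-25 (Mon).
4 of the 6 holidays fall on weekdays; the rest are weekends and were already excluded.
Business days: 296 − 4 = 292.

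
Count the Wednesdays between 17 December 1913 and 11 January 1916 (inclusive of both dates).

108 Wednesdays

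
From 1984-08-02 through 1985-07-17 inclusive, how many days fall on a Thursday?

50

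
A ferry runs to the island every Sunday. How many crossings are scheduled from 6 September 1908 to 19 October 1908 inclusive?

7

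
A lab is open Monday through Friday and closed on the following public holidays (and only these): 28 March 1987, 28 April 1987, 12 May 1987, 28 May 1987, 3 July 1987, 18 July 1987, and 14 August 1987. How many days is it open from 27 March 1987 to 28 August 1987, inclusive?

27 March 1987 is a Friday.
The range spans 155 days (inclusive of both endpoints).
155 = 7 × 22 + 1, so there are 22 full weeks plus 1 extra day.
Each full week contributes 5 weekdays (Mon–Fri): 22 × 5 = 110.
The 1 extra day is Fri — 1 of them qualifies.
Total: 110 + 1 = 111.
Holidays: 28 March 1987 (Sat); 28 April 1987 (Tue); 12 May 1987 (Tue); 28 May 1987 (Thu); 3 July 1987 (Fri); 18 July 1987 (Sat); 14 August 1987 (Fri).
5 of the 7 holidays fall on weekdays; the rest are weekends and were already excluded.
Business days: 111 − 5 = 106.

106 working days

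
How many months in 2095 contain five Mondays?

4

A month has five Mondays exactly when Monday falls within its first (length − 28) days.
Jan: 31 days, starts Sat → 5 of Sat, Sun, Mon ✓
Feb: 28 days, starts Tue → 5 of (none)
Mar: 31 days, starts Tue → 5 of Tue, Wed, Thu
Apr: 30 days, starts Fri → 5 of Fri, Sat
May: 31 days, starts Sun → 5 of Sun, Mon, Tue ✓
Jun: 30 days, starts Wed → 5 of Wed, Thu
Jul: 31 days, starts Fri → 5 of Fri, Sat, Sun
Aug: 31 days, starts Mon → 5 of Mon, Tue, Wed ✓
Sep: 30 days, starts Thu → 5 of Thu, Fri
Oct: 31 days, starts Sat → 5 of Sat, Sun, Mon ✓
Nov: 30 days, starts Tue → 5 of Tue, Wed
Dec: 31 days, starts Thu → 5 of Thu, Fri, Sat
Months with five Mondays: Jan, May, Aug, Oct.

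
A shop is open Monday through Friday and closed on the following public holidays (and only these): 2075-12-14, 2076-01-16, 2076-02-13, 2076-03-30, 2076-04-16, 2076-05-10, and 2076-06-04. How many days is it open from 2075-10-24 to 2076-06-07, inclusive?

157

2075-10-24 is a Thursday.
From 2075-10-24 to 2076-06-07 is 228 days inclusive.
228 = 7 × 32 + 4, so there are 32 full weeks plus 4 extra days.
Each full week contributes 5 weekdays (Mon–Fri): 32 × 5 = 160.
The 4 extra days are Thursday, Friday, Saturday, Sunday — 2 of them qualify.
Total: 160 + 2 = 162.
Holidays: 2075-12-14 (Sat); 2076-01-16 (Thu); 2076-02-13 (Thu); 2076-03-30 (Mon); 2076-04-16 (Thu); 2076-05-10 (Sun); 2076-06-04 (Thu).
5 of the 7 holidays fall on weekdays; the rest are weekends and were already excluded.
Business days: 162 − 5 = 157.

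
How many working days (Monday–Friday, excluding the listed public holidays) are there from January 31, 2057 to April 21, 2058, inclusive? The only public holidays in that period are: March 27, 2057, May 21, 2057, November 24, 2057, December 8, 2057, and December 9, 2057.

316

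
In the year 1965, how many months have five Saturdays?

4

A month has five Saturdays exactly when Saturday falls within its first (length − 28) days.
Jan: 31 days, starts Fri → 5 of Fri, Sat, Sun ✓
Feb: 28 days, starts Mon → 5 of (none)
Mar: 31 days, starts Mon → 5 of Mon, Tue, Wed
Apr: 30 days, starts Thu → 5 of Thu, Fri
May: 31 days, starts Sat → 5 of Sat, Sun, Mon ✓
Jun: 30 days, starts Tue → 5 of Tue, Wed
Jul: 31 days, starts Thu → 5 of Thu, Fri, Sat ✓
Aug: 31 days, starts Sun → 5 of Sun, Mon, Tue
Sep: 30 days, starts Wed → 5 of Wed, Thu
Oct: 31 days, starts Fri → 5 of Fri, Sat, Sun ✓
Nov: 30 days, starts Mon → 5 of Mon, Tue
Dec: 31 days, starts Wed → 5 of Wed, Thu, Fri
Months with five Saturdays: Jan, May, Jul, Oct.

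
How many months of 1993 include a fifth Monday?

4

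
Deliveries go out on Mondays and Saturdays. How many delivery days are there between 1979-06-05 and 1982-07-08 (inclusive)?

1979-06-05 is a Tuesday.
That's 1130 days from start to end, counting both.
1130 = 7 × 161 + 3, so there are 161 full weeks plus 3 extra days.
Each full week contributes 2 days from the set (Mon, Sat): 161 × 2 = 322.
The 3 extra days are Tue, Wed, Thu — none qualify.
Total: 322 + 0 = 322.

322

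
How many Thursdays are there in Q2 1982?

13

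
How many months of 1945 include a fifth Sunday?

4

A month has five Sundays exactly when Sunday falls within its first (length − 28) days.
Jan: 31 days, starts Mon → 5 of Mon, Tue, Wed
Feb: 28 days, starts Thu → 5 of (none)
Mar: 31 days, starts Thu → 5 of Thu, Fri, Sat
Apr: 30 days, starts Sun → 5 of Sun, Mon ✓
May: 31 days, starts Tue → 5 of Tue, Wed, Thu
Jun: 30 days, starts Fri → 5 of Fri, Sat
Jul: 31 days, starts Sun → 5 of Sun, Mon, Tue ✓
Aug: 31 days, starts Wed → 5 of Wed, Thu, Fri
Sep: 30 days, starts Sat → 5 of Sat, Sun ✓
Oct: 31 days, starts Mon → 5 of Mon, Tue, Wed
Nov: 30 days, starts Thu → 5 of Thu, Fri
Dec: 31 days, starts Sat → 5 of Sat, Sun, Mon ✓
Months with five Sundays: Apr, Jul, Sep, Dec.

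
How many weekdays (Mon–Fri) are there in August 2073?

August 1, 2073 is a Tuesday.
The range spans 31 days (inclusive of both endpoints).
31 = 7 × 4 + 3, so there are 4 full weeks plus 3 extra days.
Each full week contributes 5 weekdays (Mon–Fri): 4 × 5 = 20.
The 3 extra days are Tue, Wed, Thu — 3 of them qualify.
Total: 20 + 3 = 23.

23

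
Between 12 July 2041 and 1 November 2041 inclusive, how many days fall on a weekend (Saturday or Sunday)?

12 July 2041 is a Friday.
The range spans 113 days (inclusive of both endpoints).
113 = 7 × 16 + 1, so there are 16 full weeks plus 1 extra day.
Each full week contributes 2 weekend days (Sat, Sun): 16 × 2 = 32.
The 1 extra day is Fri — none qualify.
Total: 32 + 0 = 32.

32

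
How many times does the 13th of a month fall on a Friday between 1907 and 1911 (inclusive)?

8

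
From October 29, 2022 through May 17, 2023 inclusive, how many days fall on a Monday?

October 29, 2022 is a Saturday.
That's 201 days from start to end, counting both.
201 = 7 × 28 + 5, so there are 28 full weeks plus 5 extra days.
Each full week contributes one Monday: 28 so far.
The 5 extra days are Sat, Sun, Mon, Tue, Wed — 1 of them qualifies.
Total: 28 + 1 = 29.

29 Mondays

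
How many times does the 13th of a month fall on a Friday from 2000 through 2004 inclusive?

8

Friday-the-13ths by year:
2000: Oct
2001: Apr, Jul
2002: Sep, Dec
2003: Jun
2004: Feb, Aug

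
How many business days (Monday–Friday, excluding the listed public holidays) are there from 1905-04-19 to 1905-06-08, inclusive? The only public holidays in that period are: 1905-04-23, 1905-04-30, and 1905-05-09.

1905-04-19 is a Wednesday.
That's 51 days from start to end, counting both.
51 = 7 × 7 + 2, so there are 7 full weeks plus 2 extra days.
Each full week contributes 5 weekdays (Mon–Fri): 7 × 5 = 35.
The 2 extra days are Wed, Thu — 2 of them qualify.
Total: 35 + 2 = 37.
Holidays: 1905-04-23 (Sun); 1905-04-30 (Sun); 1905-05-09 (Tue).
1 of the 3 holidays fall on weekdays; the rest are weekends and were already excluded.
Business days: 37 − 1 = 36.

36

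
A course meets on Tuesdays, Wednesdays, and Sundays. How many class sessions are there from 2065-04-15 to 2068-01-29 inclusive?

437

2065-04-15 is a Wednesday.
That's 1020 days from start to end, counting both.
1020 = 7 × 145 + 5, so there are 145 full weeks plus 5 extra days.
Each full week contributes 3 days from the set (Tue, Wed, Sun): 145 × 3 = 435.
The 5 extra days are Wed, Thu, Fri, Sat, Sun — 2 of them qualify.
Total: 435 + 2 = 437.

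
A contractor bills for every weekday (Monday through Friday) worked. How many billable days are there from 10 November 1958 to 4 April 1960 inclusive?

366

10 November 1958 is a Monday.
The range spans 512 days (inclusive of both endpoints).
512 = 7 × 73 + 1, so there are 73 full weeks plus 1 extra day.
Each full week contributes 5 weekdays (Mon–Fri): 73 × 5 = 365.
The 1 extra day is Monday — 1 of them qualifies.
Total: 365 + 1 = 366.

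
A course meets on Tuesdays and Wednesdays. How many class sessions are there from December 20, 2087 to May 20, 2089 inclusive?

148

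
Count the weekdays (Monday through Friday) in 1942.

261 weekdays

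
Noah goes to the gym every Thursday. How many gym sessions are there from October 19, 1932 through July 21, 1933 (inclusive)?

40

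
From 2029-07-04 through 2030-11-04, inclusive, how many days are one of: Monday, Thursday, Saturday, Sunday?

280

2029-07-04 is a Wednesday.
That's 489 days from start to end, counting both.
489 = 7 × 69 + 6, so there are 69 full weeks plus 6 extra days.
Each full week contributes 4 days from the set (Mon, Thu, Sat, Sun): 69 × 4 = 276.
The 6 extra days are Wed, Thu, Fri, Sat, Sun, Mon — 4 of them qualify.
Total: 276 + 4 = 280.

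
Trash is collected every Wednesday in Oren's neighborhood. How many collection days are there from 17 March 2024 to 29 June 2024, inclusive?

17 March 2024 is a Sunday.
The range spans 105 days (inclusive of both endpoints).
105 = 7 × 15, so the span is exactly 15 full weeks.
Each full week contributes one Wednesday: 15 so far.
Total: 15.

15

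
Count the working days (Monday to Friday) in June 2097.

20 weekdays

Jun 1, 2097 is a Saturday.
From Jun 1, 2097 to Jun 30, 2097 is 30 days inclusive.
30 = 7 × 4 + 2, so there are 4 full weeks plus 2 extra days.
Each full week contributes 5 weekdays (Mon–Fri): 4 × 5 = 20.
The 2 extra days are Sat, Sun — none qualify.
Total: 20 + 0 = 20.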